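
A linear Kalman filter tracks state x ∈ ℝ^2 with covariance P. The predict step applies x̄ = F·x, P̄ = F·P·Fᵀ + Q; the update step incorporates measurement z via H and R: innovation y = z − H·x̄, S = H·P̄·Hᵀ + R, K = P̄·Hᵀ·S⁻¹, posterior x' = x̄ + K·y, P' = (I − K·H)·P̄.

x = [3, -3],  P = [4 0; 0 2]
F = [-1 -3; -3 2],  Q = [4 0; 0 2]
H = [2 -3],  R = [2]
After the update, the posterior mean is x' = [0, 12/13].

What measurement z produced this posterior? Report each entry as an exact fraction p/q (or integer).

z = [-3]

x̄ = F·x = [6, -15]
P̄ = F·P·Fᵀ + Q = [26 0; 0 46]
S = H·P̄·Hᵀ + R = [520]
K = P̄·Hᵀ·S⁻¹ = [1/10; -69/260]
x' − x̄ = [-6, 207/13] = K·y
y = (KᵀK)⁻¹·Kᵀ·(x' − x̄) = [-60]
z = y + H·x̄ = [-60] + [57] = [-3]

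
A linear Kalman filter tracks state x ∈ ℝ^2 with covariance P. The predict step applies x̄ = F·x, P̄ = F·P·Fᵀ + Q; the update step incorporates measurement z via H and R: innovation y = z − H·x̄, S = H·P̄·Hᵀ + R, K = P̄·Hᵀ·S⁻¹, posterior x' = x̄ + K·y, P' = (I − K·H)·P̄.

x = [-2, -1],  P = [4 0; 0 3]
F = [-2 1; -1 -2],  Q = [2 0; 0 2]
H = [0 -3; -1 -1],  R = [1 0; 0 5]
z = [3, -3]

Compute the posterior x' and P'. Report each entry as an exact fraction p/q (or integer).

x' = [1937/528, -127/132]
P' = [17309/4224 -91/1056; -91/1056 29/264]

x̄ = F·x = [3, 4]
P̄ = F·P·Fᵀ + Q = [21 2; 2 18]
y = z − H·x̄ = [15, 4]
S = H·P̄·Hᵀ + R = [163 60; 60 48]
K = P̄·Hᵀ·S⁻¹ = [91/352 -3389/4224; -29/88 -5/1056]
x' = x̄ + K·y = [1937/528, -127/132]
P' = (I − K·H)·P̄ = [17309/4224 -91/1056; -91/1056 29/264]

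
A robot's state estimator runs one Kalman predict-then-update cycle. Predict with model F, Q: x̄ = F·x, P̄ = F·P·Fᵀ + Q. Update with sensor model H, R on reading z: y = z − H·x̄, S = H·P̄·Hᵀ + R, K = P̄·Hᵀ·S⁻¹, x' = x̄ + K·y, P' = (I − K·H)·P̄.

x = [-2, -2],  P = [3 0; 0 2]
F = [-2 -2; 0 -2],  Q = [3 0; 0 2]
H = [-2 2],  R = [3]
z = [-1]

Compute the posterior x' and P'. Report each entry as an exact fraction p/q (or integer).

x̄ = F·x = [8, 4]
P̄ = F·P·Fᵀ + Q = [23 8; 8 10]
y = z − H·x̄ = [7]
S = H·P̄·Hᵀ + R = [71]
K = P̄·Hᵀ·S⁻¹ = [-30/71; 4/71]
x' = x̄ + K·y = [358/71, 312/71]
P' = (I − K·H)·P̄ = [733/71 688/71; 688/71 694/71]

x' = [358/71, 312/71]
P' = [733/71 688/71; 688/71 694/71]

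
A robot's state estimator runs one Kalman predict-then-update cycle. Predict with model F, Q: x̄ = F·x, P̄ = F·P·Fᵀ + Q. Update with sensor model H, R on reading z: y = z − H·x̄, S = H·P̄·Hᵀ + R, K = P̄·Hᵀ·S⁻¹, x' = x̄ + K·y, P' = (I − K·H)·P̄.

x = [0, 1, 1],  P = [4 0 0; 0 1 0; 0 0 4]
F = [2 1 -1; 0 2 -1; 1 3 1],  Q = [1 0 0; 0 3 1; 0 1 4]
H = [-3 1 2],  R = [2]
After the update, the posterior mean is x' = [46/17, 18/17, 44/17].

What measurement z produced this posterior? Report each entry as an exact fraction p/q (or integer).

x̄ = F·x = [0, 1, 4]
P̄ = F·P·Fᵀ + Q = [22 6 7; 6 11 3; 7 3 21]
S = H·P̄·Hᵀ + R = [187]
K = P̄·Hᵀ·S⁻¹ = [-46/187; -1/187; 24/187]
x' − x̄ = [46/17, 1/17, -24/17] = K·y
y = (KᵀK)⁻¹·Kᵀ·(x' − x̄) = [-11]
z = y + H·x̄ = [-11] + [9] = [-2]

z = [-2]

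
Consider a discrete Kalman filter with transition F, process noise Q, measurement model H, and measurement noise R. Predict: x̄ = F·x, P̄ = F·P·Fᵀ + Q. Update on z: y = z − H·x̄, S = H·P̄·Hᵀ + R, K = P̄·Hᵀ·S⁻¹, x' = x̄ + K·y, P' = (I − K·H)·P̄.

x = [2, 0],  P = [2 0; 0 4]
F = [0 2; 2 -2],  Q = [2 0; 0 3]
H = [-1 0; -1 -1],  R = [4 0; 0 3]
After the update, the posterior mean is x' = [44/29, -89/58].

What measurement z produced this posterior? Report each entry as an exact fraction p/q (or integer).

x̄ = F·x = [0, 4]
P̄ = F·P·Fᵀ + Q = [18 -16; -16 27]
S = H·P̄·Hᵀ + R = [22 2; 2 16]
K = P̄·Hᵀ·S⁻¹ = [-71/87 -2/87; 139/174 -137/174]
x' − x̄ = [44/29, -321/58] = K·y
y = (KᵀK)⁻¹·Kᵀ·(x' − x̄) = [-2, 5]
z = y + H·x̄ = [-2, 5] + [0, -4] = [-2, 1]

z = [-2, 1]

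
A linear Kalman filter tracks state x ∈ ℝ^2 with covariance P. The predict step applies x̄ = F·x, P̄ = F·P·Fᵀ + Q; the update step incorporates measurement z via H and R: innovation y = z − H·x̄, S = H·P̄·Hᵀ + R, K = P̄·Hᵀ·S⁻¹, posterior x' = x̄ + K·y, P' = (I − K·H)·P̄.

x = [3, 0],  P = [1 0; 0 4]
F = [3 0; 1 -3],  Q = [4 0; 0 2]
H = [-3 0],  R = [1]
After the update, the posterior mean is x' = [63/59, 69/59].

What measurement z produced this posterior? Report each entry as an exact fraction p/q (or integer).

z = [-3]

x̄ = F·x = [9, 3]
P̄ = F·P·Fᵀ + Q = [13 3; 3 39]
S = H·P̄·Hᵀ + R = [118]
K = P̄·Hᵀ·S⁻¹ = [-39/118; -9/118]
x' − x̄ = [-468/59, -108/59] = K·y
y = (KᵀK)⁻¹·Kᵀ·(x' − x̄) = [24]
z = y + H·x̄ = [24] + [-27] = [-3]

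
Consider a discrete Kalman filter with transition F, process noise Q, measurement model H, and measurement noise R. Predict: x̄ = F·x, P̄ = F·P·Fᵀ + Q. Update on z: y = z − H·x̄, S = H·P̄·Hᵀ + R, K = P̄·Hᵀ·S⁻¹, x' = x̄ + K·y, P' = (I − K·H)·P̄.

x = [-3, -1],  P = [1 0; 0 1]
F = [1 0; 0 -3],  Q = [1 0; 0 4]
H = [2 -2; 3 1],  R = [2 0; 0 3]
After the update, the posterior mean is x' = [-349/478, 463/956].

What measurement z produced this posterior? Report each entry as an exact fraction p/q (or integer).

z = [-2, -1]

x̄ = F·x = [-3, 3]
P̄ = F·P·Fᵀ + Q = [2 0; 0 13]
S = H·P̄·Hᵀ + R = [62 -14; -14 34]
K = P̄·Hᵀ·S⁻¹ = [55/478 107/478; -351/956 221/956]
x' − x̄ = [1085/478, -2405/956] = K·y
y = (KᵀK)⁻¹·Kᵀ·(x' − x̄) = [10, 5]
z = y + H·x̄ = [10, 5] + [-12, -6] = [-2, -1]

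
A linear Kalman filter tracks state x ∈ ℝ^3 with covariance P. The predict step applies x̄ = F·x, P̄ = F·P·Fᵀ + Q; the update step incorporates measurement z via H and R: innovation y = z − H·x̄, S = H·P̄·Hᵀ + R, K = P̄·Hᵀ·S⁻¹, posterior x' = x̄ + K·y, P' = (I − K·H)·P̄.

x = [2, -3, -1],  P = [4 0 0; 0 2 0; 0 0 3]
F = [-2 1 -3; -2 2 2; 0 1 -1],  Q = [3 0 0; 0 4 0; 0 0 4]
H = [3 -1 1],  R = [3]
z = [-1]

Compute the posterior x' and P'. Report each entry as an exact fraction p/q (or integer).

x' = [-2015/542, -3270/271, -520/271]
P' = [2607/542 3296/271 -385/271; 3296/271 10192/271 250/271; -385/271 250/271 1471/271]

x̄ = F·x = [-4, -12, -2]
P̄ = F·P·Fᵀ + Q = [48 2 11; 2 40 -2; 11 -2 9]
y = z − H·x̄ = [1]
S = H·P̄·Hᵀ + R = [542]
K = P̄·Hᵀ·S⁻¹ = [153/542; -18/271; 22/271]
x' = x̄ + K·y = [-2015/542, -3270/271, -520/271]
P' = (I − K·H)·P̄ = [2607/542 3296/271 -385/271; 3296/271 10192/271 250/271; -385/271 250/271 1471/271]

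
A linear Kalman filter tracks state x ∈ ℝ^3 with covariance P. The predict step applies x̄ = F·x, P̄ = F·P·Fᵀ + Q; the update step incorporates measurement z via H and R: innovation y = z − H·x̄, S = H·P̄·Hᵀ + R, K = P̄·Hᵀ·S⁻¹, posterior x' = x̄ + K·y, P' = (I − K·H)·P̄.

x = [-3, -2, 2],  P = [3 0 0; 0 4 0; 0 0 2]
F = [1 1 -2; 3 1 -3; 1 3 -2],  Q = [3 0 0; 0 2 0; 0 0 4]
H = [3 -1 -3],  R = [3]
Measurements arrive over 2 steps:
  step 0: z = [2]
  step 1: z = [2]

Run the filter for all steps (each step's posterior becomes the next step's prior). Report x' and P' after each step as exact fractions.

step 0: x̄ = F·x = [-9, -17, -13]
step 0: P̄ = F·P·Fᵀ + Q = [18 25 23; 25 51 33; 23 33 51]
step 0: y = z − H·x̄ = [-27]
step 0: S = H·P̄·Hᵀ + R = [309]
step 0: K = P̄·Hᵀ·S⁻¹ = [-40/309; -25/103; -39/103]
step 0: x' = x̄ + K·y = [-567/103, -1076/103, -286/103]
step 0: P' = (I − K·H)·P̄ = [3962/309 1575/103 809/103; 1575/103 3378/103 474/103; 809/103 474/103 690/103]
step 1: x̄ = F·x = [-1071/103, -1919/103, -3223/103]
step 1: P̄ = F·P·Fᵀ + Q = [17357/309 8129/103 40460/309; 8129/103 13724/103 21491/103; 40460/309 21491/103 106262/309]
step 1: y = z − H·x̄ = [-8169/103]
step 1: S = H·P̄·Hᵀ + R = [222302/103]
step 1: K = P̄·Hᵀ·S⁻¹ = [-15616/111151; -26905/111151; -87293/222302]
step 1: x' = x̄ + K·y = [82761/111151, 62992/111151, -32843/222302]
step 1: P' = (I − K·H)·P̄ = [4525157/333453 614073/111151 3957932/333453; 614073/111151 754158/111151 389592/111151; 3957932/333453 389592/111151 7398559/666906]

step 0: x' = [-567/103, -1076/103, -286/103], P' = [3962/309 1575/103 809/103; 1575/103 3378/103 474/103; 809/103 474/103 690/103]
step 1: x' = [82761/111151, 62992/111151, -32843/222302], P' = [4525157/333453 614073/111151 3957932/333453; 614073/111151 754158/111151 389592/111151; 3957932/333453 389592/111151 7398559/666906]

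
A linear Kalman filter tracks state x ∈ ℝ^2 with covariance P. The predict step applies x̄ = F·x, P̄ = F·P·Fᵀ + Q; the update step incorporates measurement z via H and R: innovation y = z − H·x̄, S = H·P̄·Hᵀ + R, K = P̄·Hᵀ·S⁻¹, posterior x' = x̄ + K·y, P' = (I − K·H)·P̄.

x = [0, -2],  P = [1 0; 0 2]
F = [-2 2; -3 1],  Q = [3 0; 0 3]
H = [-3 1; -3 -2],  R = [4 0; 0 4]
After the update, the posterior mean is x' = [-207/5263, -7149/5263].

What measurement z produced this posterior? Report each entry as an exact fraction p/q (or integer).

z = [-2, 3]

x̄ = F·x = [-4, -2]
P̄ = F·P·Fᵀ + Q = [15 10; 10 14]
S = H·P̄·Hᵀ + R = [93 137; 137 315]
K = P̄·Hᵀ·S⁻¹ = [-1060/5263 -625/5263; 1453/5263 -1601/5263]
x' − x̄ = [20845/5263, 3377/5263] = K·y
y = (KᵀK)⁻¹·Kᵀ·(x' − x̄) = [-12, -13]
z = y + H·x̄ = [-12, -13] + [10, 16] = [-2, 3]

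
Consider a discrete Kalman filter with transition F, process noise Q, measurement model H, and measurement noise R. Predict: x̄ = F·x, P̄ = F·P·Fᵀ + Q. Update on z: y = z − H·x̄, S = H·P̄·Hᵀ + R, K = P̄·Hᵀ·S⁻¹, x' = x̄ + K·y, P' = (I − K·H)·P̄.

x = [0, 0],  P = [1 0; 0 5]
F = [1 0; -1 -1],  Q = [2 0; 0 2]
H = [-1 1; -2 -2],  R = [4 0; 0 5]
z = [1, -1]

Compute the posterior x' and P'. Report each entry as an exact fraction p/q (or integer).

x̄ = F·x = [0, 0]
P̄ = F·P·Fᵀ + Q = [3 -1; -1 8]
y = z − H·x̄ = [1, -1]
S = H·P̄·Hᵀ + R = [17 -10; -10 41]
K = P̄·Hᵀ·S⁻¹ = [-68/199 -36/199; 229/597 -148/597]
x' = x̄ + K·y = [-32/199, 377/597]
P' = (I − K·H)·P̄ = [181/199 -91/199; -91/199 643/597]

x' = [-32/199, 377/597]
P' = [181/199 -91/199; -91/199 643/597]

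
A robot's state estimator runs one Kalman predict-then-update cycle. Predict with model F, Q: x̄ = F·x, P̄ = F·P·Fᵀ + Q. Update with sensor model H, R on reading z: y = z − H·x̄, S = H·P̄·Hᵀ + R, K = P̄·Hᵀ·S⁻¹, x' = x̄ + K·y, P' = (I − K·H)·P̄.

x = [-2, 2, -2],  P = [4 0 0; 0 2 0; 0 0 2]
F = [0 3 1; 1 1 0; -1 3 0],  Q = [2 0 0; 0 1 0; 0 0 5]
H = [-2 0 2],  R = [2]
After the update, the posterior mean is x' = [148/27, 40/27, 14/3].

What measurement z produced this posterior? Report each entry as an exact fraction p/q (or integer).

x̄ = F·x = [4, 0, 8]
P̄ = F·P·Fᵀ + Q = [22 6 18; 6 7 2; 18 2 27]
S = H·P̄·Hᵀ + R = [54]
K = P̄·Hᵀ·S⁻¹ = [-4/27; -4/27; 1/3]
x' − x̄ = [40/27, 40/27, -10/3] = K·y
y = (KᵀK)⁻¹·Kᵀ·(x' − x̄) = [-10]
z = y + H·x̄ = [-10] + [8] = [-2]

z = [-2]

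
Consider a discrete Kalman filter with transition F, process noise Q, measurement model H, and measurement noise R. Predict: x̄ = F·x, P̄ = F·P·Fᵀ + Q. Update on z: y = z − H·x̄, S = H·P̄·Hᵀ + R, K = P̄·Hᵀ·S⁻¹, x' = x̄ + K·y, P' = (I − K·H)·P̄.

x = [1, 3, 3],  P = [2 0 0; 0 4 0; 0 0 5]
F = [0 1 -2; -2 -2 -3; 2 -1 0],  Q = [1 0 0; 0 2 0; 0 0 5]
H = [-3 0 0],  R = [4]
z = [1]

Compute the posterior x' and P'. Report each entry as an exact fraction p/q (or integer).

x̄ = F·x = [-3, -17, -1]
P̄ = F·P·Fᵀ + Q = [25 22 -4; 22 71 0; -4 0 17]
y = z − H·x̄ = [-8]
S = H·P̄·Hᵀ + R = [229]
K = P̄·Hᵀ·S⁻¹ = [-75/229; -66/229; 12/229]
x' = x̄ + K·y = [-87/229, -3365/229, -325/229]
P' = (I − K·H)·P̄ = [100/229 88/229 -16/229; 88/229 11903/229 792/229; -16/229 792/229 3749/229]

x' = [-87/229, -3365/229, -325/229]
P' = [100/229 88/229 -16/229; 88/229 11903/229 792/229; -16/229 792/229 3749/229]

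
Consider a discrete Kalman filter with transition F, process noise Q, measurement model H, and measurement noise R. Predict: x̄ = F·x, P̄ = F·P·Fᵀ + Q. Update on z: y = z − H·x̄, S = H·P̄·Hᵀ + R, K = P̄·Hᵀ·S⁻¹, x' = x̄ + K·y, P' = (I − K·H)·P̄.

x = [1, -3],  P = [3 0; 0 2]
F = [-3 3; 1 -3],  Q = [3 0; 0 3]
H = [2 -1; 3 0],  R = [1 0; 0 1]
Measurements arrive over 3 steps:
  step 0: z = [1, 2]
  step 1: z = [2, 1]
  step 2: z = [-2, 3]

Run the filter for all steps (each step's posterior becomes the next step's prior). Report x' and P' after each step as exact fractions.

step 0: x' = [3231/4564, 433/652], P' = [471/4564 117/652; 117/652 789/652]
step 1: x' = [30891/97466, -136965/97466], P' = [90651/925927 144531/925927; 144531/925927 1021290/925927]
step 2: x' = [54758679/70267660, 213229953/70267660], P' = [13753473/140535320 21887631/140535320; 21887631/140535320 154556121/140535320]

step 0: x̄ = F·x = [-12, 10]
step 0: P̄ = F·P·Fᵀ + Q = [48 -27; -27 24]
step 0: y = z − H·x̄ = [35, 38]
step 0: S = H·P̄·Hᵀ + R = [325 369; 369 433]
step 0: K = P̄·Hᵀ·S⁻¹ = [123/4564 1413/4564; -555/652 351/652]
step 0: x' = x̄ + K·y = [3231/4564, 433/652]
step 0: P' = (I − K·H)·P̄ = [471/4564 117/652; 117/652 789/652]
step 1: x̄ = F·x = [-150/1141, -2931/2282]
step 1: P̄ = F·P·Fᵀ + Q = [13224/1141 -10323/1141; -10323/1141 14739/1141]
step 1: y = z − H·x̄ = [319/326, 1591/1141]
step 1: S = H·P̄·Hᵀ + R = [15724/163 15759/163; 15759/163 120157/1141]
step 1: K = P̄·Hᵀ·S⁻¹ = [36771/925927 271953/925927; -732228/925927 433593/925927]
step 1: x' = x̄ + K·y = [30891/97466, -136965/97466]
step 1: P' = (I − K·H)·P̄ = [90651/925927 144531/925927; 144531/925927 1021290/925927]
step 2: x̄ = F·x = [-251784/48733, 220893/48733]
step 2: P̄ = F·P·Fᵀ + Q = [10183692/925927 -7729191/925927; -7729191/925927 11192856/925927]
step 2: y = z − H·x̄ = [626995/48733, 901551/48733]
step 2: S = H·P̄·Hᵀ + R = [83770315/925927 84289725/925927; 84289725/925927 92579155/925927]
step 2: K = P̄·Hᵀ·S⁻¹ = [1123863/28107064 41260419/140535320; -110780859/140535320 65662893/140535320]
step 2: x' = x̄ + K·y = [54758679/70267660, 213229953/70267660]
step 2: P' = (I − K·H)·P̄ = [13753473/140535320 21887631/140535320; 21887631/140535320 154556121/140535320]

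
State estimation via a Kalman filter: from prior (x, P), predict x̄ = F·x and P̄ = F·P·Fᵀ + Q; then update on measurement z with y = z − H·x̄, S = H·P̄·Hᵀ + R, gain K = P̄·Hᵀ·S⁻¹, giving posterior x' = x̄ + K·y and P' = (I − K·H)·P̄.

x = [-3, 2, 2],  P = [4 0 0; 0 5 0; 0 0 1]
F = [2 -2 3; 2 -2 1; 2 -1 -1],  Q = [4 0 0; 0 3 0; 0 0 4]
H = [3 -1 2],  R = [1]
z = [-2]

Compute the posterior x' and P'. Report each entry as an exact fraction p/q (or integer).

x̄ = F·x = [-4, -8, -10]
P̄ = F·P·Fᵀ + Q = [49 39 23; 39 40 25; 23 25 26]
y = z − H·x̄ = [22]
S = H·P̄·Hᵀ + R = [528]
K = P̄·Hᵀ·S⁻¹ = [7/24; 127/528; 2/11]
x' = x̄ + K·y = [29/12, -65/24, -6]
P' = (I − K·H)·P̄ = [49/12 47/24 -5; 47/24 4991/528 21/11; -5 21/11 94/11]

x' = [29/12, -65/24, -6]
P' = [49/12 47/24 -5; 47/24 4991/528 21/11; -5 21/11 94/11]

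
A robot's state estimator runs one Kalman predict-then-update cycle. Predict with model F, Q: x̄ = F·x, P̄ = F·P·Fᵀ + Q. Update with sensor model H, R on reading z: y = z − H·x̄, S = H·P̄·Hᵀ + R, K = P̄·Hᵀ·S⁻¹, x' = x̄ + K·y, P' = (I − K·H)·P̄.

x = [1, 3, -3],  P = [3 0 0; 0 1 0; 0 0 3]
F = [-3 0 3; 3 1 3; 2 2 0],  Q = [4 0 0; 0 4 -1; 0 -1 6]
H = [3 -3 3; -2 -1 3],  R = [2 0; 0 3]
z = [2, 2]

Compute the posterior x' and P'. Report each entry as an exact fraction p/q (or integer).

x' = [126124/283653, 347017/283653, 416345/283653]
P' = [1337974/283653 3213220/283653 1893866/283653; 3213220/283653 8057179/283653 4796099/283653; 1893866/283653 4796099/283653 2898523/283653]

x̄ = F·x = [-12, -3, 8]
P̄ = F·P·Fᵀ + Q = [58 0 -18; 0 59 19; -18 19 22]
y = z − H·x̄ = [5, -49]
S = H·P̄·Hᵀ + R = [587 -255; -255 594]
K = P̄·Hᵀ·S⁻¹ = [9310/94551 -69190/283653; -23930/94551 -31774/283653; -1855/94551 37246/283653]
x' = x̄ + K·y = [126124/283653, 347017/283653, 416345/283653]
P' = (I − K·H)·P̄ = [1337974/283653 3213220/283653 1893866/283653; 3213220/283653 8057179/283653 4796099/283653; 1893866/283653 4796099/283653 2898523/283653]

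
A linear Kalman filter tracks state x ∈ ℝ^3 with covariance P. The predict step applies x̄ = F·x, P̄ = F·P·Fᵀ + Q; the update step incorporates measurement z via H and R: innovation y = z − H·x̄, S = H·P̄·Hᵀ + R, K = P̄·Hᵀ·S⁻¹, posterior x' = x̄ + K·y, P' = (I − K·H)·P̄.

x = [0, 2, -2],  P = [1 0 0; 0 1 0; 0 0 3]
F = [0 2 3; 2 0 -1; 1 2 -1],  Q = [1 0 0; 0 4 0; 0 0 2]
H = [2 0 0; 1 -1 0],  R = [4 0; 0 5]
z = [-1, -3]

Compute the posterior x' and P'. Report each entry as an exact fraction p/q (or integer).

x' = [-613/994, 1042/497, 2977/497]
P' = [431/497 226/497 80/497; 226/497 1681/497 705/497; 80/497 705/497 4120/497]

x̄ = F·x = [-2, 2, 6]
P̄ = F·P·Fᵀ + Q = [32 -9 -5; -9 11 5; -5 5 10]
y = z − H·x̄ = [3, 1]
S = H·P̄·Hᵀ + R = [132 82; 82 66]
K = P̄·Hᵀ·S⁻¹ = [431/994 41/497; 113/497 -291/497; 40/497 -125/497]
x' = x̄ + K·y = [-613/994, 1042/497, 2977/497]
P' = (I − K·H)·P̄ = [431/497 226/497 80/497; 226/497 1681/497 705/497; 80/497 705/497 4120/497]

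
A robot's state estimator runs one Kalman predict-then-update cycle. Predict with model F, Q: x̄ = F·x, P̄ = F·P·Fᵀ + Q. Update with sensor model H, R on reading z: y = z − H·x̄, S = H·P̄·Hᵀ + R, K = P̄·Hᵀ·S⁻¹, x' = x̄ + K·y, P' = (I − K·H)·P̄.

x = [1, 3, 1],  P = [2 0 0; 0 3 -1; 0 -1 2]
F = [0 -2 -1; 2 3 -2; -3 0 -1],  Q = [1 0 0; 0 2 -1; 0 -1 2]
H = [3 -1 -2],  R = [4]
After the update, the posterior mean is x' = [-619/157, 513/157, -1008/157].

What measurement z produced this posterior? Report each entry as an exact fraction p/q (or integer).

x̄ = F·x = [-7, 9, -4]
P̄ = F·P·Fᵀ + Q = [11 -15 0; -15 57 -6; 0 -6 22]
S = H·P̄·Hᵀ + R = [314]
K = P̄·Hᵀ·S⁻¹ = [24/157; -45/157; -19/157]
x' − x̄ = [480/157, -900/157, -380/157] = K·y
y = (KᵀK)⁻¹·Kᵀ·(x' − x̄) = [20]
z = y + H·x̄ = [20] + [-22] = [-2]

z = [-2]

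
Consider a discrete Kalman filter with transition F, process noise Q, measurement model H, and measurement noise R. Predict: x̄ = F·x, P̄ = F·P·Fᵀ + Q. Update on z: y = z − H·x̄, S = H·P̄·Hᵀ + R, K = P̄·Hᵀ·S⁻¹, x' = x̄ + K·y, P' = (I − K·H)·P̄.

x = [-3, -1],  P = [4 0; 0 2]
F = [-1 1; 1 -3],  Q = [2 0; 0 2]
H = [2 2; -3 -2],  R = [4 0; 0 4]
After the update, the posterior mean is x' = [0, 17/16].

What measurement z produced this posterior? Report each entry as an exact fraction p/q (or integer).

x̄ = F·x = [2, 0]
P̄ = F·P·Fᵀ + Q = [8 -10; -10 24]
S = H·P̄·Hᵀ + R = [52 -44; -44 52]
K = P̄·Hᵀ·S⁻¹ = [-1/2 -1/2; 83/96 37/96]
x' − x̄ = [-2, 17/16] = K·y
y = (KᵀK)⁻¹·Kᵀ·(x' − x̄) = [-1, 5]
z = y + H·x̄ = [-1, 5] + [4, -6] = [3, -1]

z = [3, -1]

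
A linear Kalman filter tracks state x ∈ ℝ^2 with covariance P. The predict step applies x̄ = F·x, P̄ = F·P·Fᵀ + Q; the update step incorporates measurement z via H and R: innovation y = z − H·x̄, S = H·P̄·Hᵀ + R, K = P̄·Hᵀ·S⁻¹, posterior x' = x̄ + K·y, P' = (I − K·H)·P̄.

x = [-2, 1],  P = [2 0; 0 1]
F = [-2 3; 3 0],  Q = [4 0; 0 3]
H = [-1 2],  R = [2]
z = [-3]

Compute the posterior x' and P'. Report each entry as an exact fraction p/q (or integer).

x' = [73/31, -66/155]
P' = [246/31 114/31; 114/31 339/155]

x̄ = F·x = [7, -6]
P̄ = F·P·Fᵀ + Q = [21 -12; -12 21]
y = z − H·x̄ = [16]
S = H·P̄·Hᵀ + R = [155]
K = P̄·Hᵀ·S⁻¹ = [-9/31; 54/155]
x' = x̄ + K·y = [73/31, -66/155]
P' = (I − K·H)·P̄ = [246/31 114/31; 114/31 339/155]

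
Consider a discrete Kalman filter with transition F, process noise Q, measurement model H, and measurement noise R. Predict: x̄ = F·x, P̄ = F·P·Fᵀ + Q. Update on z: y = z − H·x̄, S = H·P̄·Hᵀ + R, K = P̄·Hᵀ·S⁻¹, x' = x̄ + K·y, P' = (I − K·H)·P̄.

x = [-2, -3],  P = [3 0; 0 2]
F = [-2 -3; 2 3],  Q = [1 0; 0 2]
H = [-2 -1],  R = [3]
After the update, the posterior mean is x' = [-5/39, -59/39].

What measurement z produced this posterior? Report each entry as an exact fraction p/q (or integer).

z = [3]

x̄ = F·x = [13, -13]
P̄ = F·P·Fᵀ + Q = [31 -30; -30 32]
S = H·P̄·Hᵀ + R = [39]
K = P̄·Hᵀ·S⁻¹ = [-32/39; 28/39]
x' − x̄ = [-512/39, 448/39] = K·y
y = (KᵀK)⁻¹·Kᵀ·(x' − x̄) = [16]
z = y + H·x̄ = [16] + [-13] = [3]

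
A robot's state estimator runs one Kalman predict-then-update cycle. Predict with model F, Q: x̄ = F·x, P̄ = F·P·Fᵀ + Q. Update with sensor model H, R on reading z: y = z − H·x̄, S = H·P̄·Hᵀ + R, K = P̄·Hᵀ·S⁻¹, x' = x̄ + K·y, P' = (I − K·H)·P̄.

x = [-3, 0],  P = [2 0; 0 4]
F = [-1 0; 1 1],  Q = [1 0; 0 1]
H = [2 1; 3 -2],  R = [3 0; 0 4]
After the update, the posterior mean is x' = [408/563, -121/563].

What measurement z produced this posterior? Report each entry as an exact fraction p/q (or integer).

x̄ = F·x = [3, -3]
P̄ = F·P·Fᵀ + Q = [3 -2; -2 7]
S = H·P̄·Hᵀ + R = [14 6; 6 83]
K = P̄·Hᵀ·S⁻¹ = [127/563 79/563; 369/1126 -149/563]
x' − x̄ = [-1281/563, 1568/563] = K·y
y = (KᵀK)⁻¹·Kᵀ·(x' − x̄) = [-2, -13]
z = y + H·x̄ = [-2, -13] + [3, 15] = [1, 2]

z = [1, 2]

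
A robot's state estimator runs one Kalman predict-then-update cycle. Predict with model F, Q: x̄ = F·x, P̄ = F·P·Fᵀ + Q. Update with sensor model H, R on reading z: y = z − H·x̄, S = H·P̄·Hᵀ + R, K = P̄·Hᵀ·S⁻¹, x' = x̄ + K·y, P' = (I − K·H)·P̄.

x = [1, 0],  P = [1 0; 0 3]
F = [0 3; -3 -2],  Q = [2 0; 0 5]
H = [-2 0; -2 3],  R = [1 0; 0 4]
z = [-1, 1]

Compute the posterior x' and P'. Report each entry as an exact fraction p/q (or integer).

x' = [3426/8257, 4107/8257]
P' = [1993/8257 1254/8257; 1254/8257 4352/8257]

x̄ = F·x = [0, -3]
P̄ = F·P·Fᵀ + Q = [29 -18; -18 26]
y = z − H·x̄ = [-1, 10]
S = H·P̄·Hᵀ + R = [117 224; 224 570]
K = P̄·Hᵀ·S⁻¹ = [-3986/8257 -56/8257; -2508/8257 2637/8257]
x' = x̄ + K·y = [3426/8257, 4107/8257]
P' = (I − K·H)·P̄ = [1993/8257 1254/8257; 1254/8257 4352/8257]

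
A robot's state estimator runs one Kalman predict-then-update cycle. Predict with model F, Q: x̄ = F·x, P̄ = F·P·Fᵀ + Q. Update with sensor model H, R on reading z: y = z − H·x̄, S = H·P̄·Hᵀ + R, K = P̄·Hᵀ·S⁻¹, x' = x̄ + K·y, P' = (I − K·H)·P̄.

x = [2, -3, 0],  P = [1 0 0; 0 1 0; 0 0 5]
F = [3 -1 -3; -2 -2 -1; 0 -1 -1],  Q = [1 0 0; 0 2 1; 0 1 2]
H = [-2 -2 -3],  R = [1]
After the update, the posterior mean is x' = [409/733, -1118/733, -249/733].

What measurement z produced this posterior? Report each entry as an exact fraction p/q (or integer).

x̄ = F·x = [9, 2, 3]
P̄ = F·P·Fᵀ + Q = [56 11 16; 11 15 8; 16 8 8]
S = H·P̄·Hᵀ + R = [733]
K = P̄·Hᵀ·S⁻¹ = [-182/733; -76/733; -72/733]
x' − x̄ = [-6188/733, -2584/733, -2448/733] = K·y
y = (KᵀK)⁻¹·Kᵀ·(x' − x̄) = [34]
z = y + H·x̄ = [34] + [-31] = [3]

z = [3]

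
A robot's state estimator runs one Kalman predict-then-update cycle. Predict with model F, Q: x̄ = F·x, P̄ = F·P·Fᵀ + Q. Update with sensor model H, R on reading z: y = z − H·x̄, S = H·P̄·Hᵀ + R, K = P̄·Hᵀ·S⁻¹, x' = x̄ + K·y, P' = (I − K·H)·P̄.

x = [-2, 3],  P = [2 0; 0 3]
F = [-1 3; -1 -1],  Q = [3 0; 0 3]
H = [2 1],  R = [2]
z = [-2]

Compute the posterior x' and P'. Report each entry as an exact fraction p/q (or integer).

x' = [-101/110, 14/55]
P' = [271/110 -214/55; -214/55 422/55]

x̄ = F·x = [11, -1]
P̄ = F·P·Fᵀ + Q = [32 -7; -7 8]
y = z − H·x̄ = [-23]
S = H·P̄·Hᵀ + R = [110]
K = P̄·Hᵀ·S⁻¹ = [57/110; -3/55]
x' = x̄ + K·y = [-101/110, 14/55]
P' = (I − K·H)·P̄ = [271/110 -214/55; -214/55 422/55]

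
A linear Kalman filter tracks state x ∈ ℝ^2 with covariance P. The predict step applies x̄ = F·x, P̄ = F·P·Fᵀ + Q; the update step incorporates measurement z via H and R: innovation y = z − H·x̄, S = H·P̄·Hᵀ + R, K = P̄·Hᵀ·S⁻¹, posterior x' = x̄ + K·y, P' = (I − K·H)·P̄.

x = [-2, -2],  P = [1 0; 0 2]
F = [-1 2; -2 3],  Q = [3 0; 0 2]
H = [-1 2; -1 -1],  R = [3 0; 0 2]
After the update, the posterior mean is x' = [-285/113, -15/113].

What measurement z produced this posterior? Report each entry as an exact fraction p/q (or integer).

x̄ = F·x = [-2, -2]
P̄ = F·P·Fᵀ + Q = [12 14; 14 24]
S = H·P̄·Hᵀ + R = [55 -50; -50 66]
K = P̄·Hᵀ·S⁻¹ = [-122/565 -63/113; 172/565 -39/113]
x' − x̄ = [-59/113, 211/113] = K·y
y = (KᵀK)⁻¹·Kᵀ·(x' − x̄) = [5, -1]
z = y + H·x̄ = [5, -1] + [-2, 4] = [3, 3]

z = [3, 3]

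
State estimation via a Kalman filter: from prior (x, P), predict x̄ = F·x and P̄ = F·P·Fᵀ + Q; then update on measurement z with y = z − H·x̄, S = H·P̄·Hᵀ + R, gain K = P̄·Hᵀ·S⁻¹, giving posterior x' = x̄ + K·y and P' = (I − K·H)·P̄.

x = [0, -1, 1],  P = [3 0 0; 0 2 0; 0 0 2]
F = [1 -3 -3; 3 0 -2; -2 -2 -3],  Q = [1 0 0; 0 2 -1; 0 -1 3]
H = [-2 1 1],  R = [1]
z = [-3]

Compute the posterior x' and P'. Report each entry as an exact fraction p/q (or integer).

x' = [0, -2, -1]
P' = [115/9 35/3 118/9; 35/3 169/5 -161/15; 118/9 -161/15 1649/45]

x̄ = F·x = [0, -2, -1]
P̄ = F·P·Fᵀ + Q = [40 21 24; 21 37 -7; 24 -7 41]
y = z − H·x̄ = [0]
S = H·P̄·Hᵀ + R = [45]
K = P̄·Hᵀ·S⁻¹ = [-7/9; -4/15; -14/45]
x' = x̄ + K·y = [0, -2, -1]
P' = (I − K·H)·P̄ = [115/9 35/3 118/9; 35/3 169/5 -161/15; 118/9 -161/15 1649/45]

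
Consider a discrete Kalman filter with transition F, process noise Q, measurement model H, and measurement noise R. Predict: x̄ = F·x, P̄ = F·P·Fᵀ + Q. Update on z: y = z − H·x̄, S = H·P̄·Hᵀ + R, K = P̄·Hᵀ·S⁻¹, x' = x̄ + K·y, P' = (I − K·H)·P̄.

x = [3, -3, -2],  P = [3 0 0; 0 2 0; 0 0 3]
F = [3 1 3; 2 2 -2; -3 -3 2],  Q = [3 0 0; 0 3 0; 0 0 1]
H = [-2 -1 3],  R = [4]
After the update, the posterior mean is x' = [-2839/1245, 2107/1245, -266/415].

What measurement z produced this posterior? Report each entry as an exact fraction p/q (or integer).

x̄ = F·x = [0, 4, -4]
P̄ = F·P·Fᵀ + Q = [59 4 -15; 4 35 -42; -15 -42 58]
S = H·P̄·Hᵀ + R = [1245]
K = P̄·Hᵀ·S⁻¹ = [-167/1245; -169/1245; 82/415]
x' − x̄ = [-2839/1245, -2873/1245, 1394/415] = K·y
y = (KᵀK)⁻¹·Kᵀ·(x' − x̄) = [17]
z = y + H·x̄ = [17] + [-16] = [1]

z = [1]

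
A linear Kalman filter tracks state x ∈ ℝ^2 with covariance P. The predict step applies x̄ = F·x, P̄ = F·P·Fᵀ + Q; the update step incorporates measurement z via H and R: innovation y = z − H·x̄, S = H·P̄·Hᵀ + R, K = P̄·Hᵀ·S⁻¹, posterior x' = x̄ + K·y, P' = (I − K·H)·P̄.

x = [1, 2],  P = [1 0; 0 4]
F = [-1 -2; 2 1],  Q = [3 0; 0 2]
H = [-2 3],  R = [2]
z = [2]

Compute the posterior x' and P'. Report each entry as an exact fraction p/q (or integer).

x̄ = F·x = [-5, 4]
P̄ = F·P·Fᵀ + Q = [20 -10; -10 10]
y = z − H·x̄ = [-20]
S = H·P̄·Hᵀ + R = [292]
K = P̄·Hᵀ·S⁻¹ = [-35/146; 25/146]
x' = x̄ + K·y = [-15/73, 42/73]
P' = (I − K·H)·P̄ = [235/73 145/73; 145/73 105/73]

x' = [-15/73, 42/73]
P' = [235/73 145/73; 145/73 105/73]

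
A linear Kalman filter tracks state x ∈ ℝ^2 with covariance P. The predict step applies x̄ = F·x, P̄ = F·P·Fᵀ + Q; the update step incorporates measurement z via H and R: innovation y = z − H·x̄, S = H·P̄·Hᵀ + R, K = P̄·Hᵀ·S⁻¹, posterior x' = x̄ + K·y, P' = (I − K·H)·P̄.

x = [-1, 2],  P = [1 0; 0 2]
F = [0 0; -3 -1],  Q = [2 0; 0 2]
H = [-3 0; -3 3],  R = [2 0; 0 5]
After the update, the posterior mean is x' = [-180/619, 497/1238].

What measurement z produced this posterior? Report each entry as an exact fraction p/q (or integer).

x̄ = F·x = [0, 1]
P̄ = F·P·Fᵀ + Q = [2 0; 0 13]
S = H·P̄·Hᵀ + R = [20 18; 18 140]
K = P̄·Hᵀ·S⁻¹ = [-183/619 -3/619; -351/1238 195/619]
x' − x̄ = [-180/619, -741/1238] = K·y
y = (KᵀK)⁻¹·Kᵀ·(x' − x̄) = [1, -1]
z = y + H·x̄ = [1, -1] + [0, 3] = [1, 2]

z = [1, 2]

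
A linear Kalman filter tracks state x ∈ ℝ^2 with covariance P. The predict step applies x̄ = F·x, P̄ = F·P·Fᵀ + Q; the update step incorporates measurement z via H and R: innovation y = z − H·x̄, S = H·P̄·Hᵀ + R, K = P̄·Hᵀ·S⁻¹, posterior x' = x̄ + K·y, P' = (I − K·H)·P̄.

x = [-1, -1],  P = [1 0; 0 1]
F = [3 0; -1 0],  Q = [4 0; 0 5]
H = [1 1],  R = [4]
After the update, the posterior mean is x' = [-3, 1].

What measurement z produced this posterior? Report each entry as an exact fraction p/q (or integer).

z = [-2]

x̄ = F·x = [-3, 1]
P̄ = F·P·Fᵀ + Q = [13 -3; -3 6]
S = H·P̄·Hᵀ + R = [17]
K = P̄·Hᵀ·S⁻¹ = [10/17; 3/17]
x' − x̄ = [0, 0] = K·y
y = (KᵀK)⁻¹·Kᵀ·(x' − x̄) = [0]
z = y + H·x̄ = [0] + [-2] = [-2]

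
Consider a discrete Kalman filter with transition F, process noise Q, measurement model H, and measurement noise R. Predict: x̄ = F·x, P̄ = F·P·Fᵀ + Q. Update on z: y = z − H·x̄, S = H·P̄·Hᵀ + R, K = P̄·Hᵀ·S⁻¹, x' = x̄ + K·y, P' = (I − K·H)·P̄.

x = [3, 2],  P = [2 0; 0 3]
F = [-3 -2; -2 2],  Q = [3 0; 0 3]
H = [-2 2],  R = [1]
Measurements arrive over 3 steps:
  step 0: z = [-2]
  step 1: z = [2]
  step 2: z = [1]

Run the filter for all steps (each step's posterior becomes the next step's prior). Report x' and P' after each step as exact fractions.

step 0: x̄ = F·x = [-13, -2]
step 0: P̄ = F·P·Fᵀ + Q = [33 0; 0 23]
step 0: y = z − H·x̄ = [-24]
step 0: S = H·P̄·Hᵀ + R = [225]
step 0: K = P̄·Hᵀ·S⁻¹ = [-22/75; 46/225]
step 0: x' = x̄ + K·y = [-149/25, -518/75]
step 0: P' = (I − K·H)·P̄ = [341/25 1012/75; 1012/75 3059/225]
step 1: x̄ = F·x = [2377/75, -142/75]
step 1: P̄ = F·P·Fᵀ + Q = [76964/225 106/225; 106/225 899/225]
step 1: y = z − H·x̄ = [5188/75]
step 1: S = H·P̄·Hᵀ + R = [310829/225]
step 1: K = P̄·Hᵀ·S⁻¹ = [-153716/310829; 1586/310829]
step 1: x' = x̄ + K·y = [-781841/310829, -478794/310829]
step 1: P' = (I − K·H)·P̄ = [1306820/310829 1229962/310829; 1229962/310829 1230755/310829]
step 2: x̄ = F·x = [3303111/310829, 606094/310829]
step 2: P̄ = F·P·Fᵀ + Q = [32376431/310829 457976/310829; 457976/310829 1243091/310829]
step 2: y = z − H·x̄ = [5704863/310829]
step 2: S = H·P̄·Hᵀ + R = [131125109/310829]
step 2: K = P̄·Hᵀ·S⁻¹ = [-63836910/131125109; 1570230/131125109]
step 2: x' = x̄ + K·y = [221793861/131125109, 284503984/131125109]
step 2: P' = (I − K·H)·P̄ = [547606451/131125109 515687996/131125109; 515687996/131125109 516473111/131125109]

step 0: x' = [-149/25, -518/75], P' = [341/25 1012/75; 1012/75 3059/225]
step 1: x' = [-781841/310829, -478794/310829], P' = [1306820/310829 1229962/310829; 1229962/310829 1230755/310829]
step 2: x' = [221793861/131125109, 284503984/131125109], P' = [547606451/131125109 515687996/131125109; 515687996/131125109 516473111/131125109]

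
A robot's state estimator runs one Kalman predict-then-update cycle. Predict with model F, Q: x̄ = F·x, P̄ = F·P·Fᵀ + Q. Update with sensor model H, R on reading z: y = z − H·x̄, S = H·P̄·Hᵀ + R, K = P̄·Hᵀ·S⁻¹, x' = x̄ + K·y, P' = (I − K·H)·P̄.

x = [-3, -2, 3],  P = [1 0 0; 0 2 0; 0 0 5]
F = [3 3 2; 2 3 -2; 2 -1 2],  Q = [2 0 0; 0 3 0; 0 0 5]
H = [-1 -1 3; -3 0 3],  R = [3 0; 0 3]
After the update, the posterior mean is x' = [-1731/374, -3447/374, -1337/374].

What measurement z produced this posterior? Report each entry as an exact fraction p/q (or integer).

x̄ = F·x = [-9, -18, 2]
P̄ = F·P·Fᵀ + Q = [49 4 20; 4 45 -22; 20 -22 31]
S = H·P̄·Hᵀ + R = [396 264; 264 363]
K = P̄·Hᵀ·S⁻¹ = [773/2244 -25/51; -641/2244 -4/561; 71/204 -91/561]
x' − x̄ = [1635/374, 3285/374, -2085/374] = K·y
y = (KᵀK)⁻¹·Kᵀ·(x' − x̄) = [-30, -30]
z = y + H·x̄ = [-30, -30] + [33, 33] = [3, 3]

z = [3, 3]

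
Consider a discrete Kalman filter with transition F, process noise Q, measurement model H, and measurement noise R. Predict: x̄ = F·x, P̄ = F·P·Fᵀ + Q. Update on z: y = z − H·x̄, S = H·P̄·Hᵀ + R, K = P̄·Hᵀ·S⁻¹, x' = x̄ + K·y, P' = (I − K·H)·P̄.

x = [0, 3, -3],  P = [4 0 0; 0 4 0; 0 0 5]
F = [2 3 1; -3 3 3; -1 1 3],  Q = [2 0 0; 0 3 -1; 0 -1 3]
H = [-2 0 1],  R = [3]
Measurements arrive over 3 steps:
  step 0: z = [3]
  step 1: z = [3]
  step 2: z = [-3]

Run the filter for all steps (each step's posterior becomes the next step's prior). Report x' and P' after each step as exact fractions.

step 0: x̄ = F·x = [6, 0, -6]
step 0: P̄ = F·P·Fᵀ + Q = [59 27 19; 27 120 68; 19 68 56]
step 0: y = z − H·x̄ = [21]
step 0: S = H·P̄·Hᵀ + R = [219]
step 0: K = P̄·Hᵀ·S⁻¹ = [-33/73; 14/219; 6/73]
step 0: x' = x̄ + K·y = [-255/73, 98/73, -312/73]
step 0: P' = (I − K·H)·P̄ = [1040/73 2433/73 1981/73; 2433/73 26084/219 4880/73; 1981/73 4880/73 3980/73]
step 1: x̄ = F·x = [-528/73, 123/73, -583/73]
step 1: P̄ = F·P·Fᵀ + Q = [152938/73 141156/73 92216/73; 141156/73 132039/73 85141/73; 92216/73 85141/73 174905/219]
step 1: y = z − H·x̄ = [-254/73]
step 1: S = H·P̄·Hᵀ + R = [904226/219]
step 1: K = P̄·Hᵀ·S⁻¹ = [-320490/452113; -591513/904226; -378391/904226]
step 1: x' = x̄ + K·y = [-2154948/452113, 1790850/452113, -2952414/452113]
step 1: P' = (I − K·H)·P̄ = [9169378/452113 8590806/452113 17377286/452113; 8590806/452113 37861467/904226 32588685/904226; 17377286/452113 32588685/904226 68373971/904226]
step 2: x̄ = F·x = [-1889760/452113, 2980152/452113, -4911444/452113]
step 2: P̄ = F·P·Fᵀ + Q = [512510196/452113 439812840/452113 382253450/452113; 439812840/452113 387812721/452113 326990933/452113; 382253450/452113 326990933/452113 313460047/452113]
step 2: y = z − H·x̄ = [-224415/452113]
step 2: S = H·P̄·Hᵀ + R = [835843370/452113]
step 2: K = P̄·Hᵀ·S⁻¹ = [-321383471/417921685; -552634747/835843370; -451046853/835843370]
step 2: x' = x̄ + K·y = [-317464179/83584337, 1156772673/167168674, -1771228089/167168674]
step 2: P' = (I − K·H)·P̄ = [16841926306/417921685 13712611651/417921685 32719702199/417921685; 13712611651/417921685 41462041697/835843370 53192542363/835843370; 32719702199/417921685 53192542363/835843370 129525668237/835843370]

step 0: x' = [-255/73, 98/73, -312/73], P' = [1040/73 2433/73 1981/73; 2433/73 26084/219 4880/73; 1981/73 4880/73 3980/73]
step 1: x' = [-2154948/452113, 1790850/452113, -2952414/452113], P' = [9169378/452113 8590806/452113 17377286/452113; 8590806/452113 37861467/904226 32588685/904226; 17377286/452113 32588685/904226 68373971/904226]
step 2: x' = [-317464179/83584337, 1156772673/167168674, -1771228089/167168674], P' = [16841926306/417921685 13712611651/417921685 32719702199/417921685; 13712611651/417921685 41462041697/835843370 53192542363/835843370; 32719702199/417921685 53192542363/835843370 129525668237/835843370]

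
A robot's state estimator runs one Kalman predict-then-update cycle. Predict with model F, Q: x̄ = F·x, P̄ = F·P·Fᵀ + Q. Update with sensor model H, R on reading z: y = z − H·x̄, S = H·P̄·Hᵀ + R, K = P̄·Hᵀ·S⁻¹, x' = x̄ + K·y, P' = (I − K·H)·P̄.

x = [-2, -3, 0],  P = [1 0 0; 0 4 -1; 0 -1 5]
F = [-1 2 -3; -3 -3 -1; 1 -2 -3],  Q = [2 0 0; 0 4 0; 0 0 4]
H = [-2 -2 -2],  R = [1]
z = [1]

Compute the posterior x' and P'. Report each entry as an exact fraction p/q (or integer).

x' = [-9774/1033, 11775/1033, -2502/1033]
P' = [45384/1033 -35269/1033 -10024/1033; -35269/1033 35184/1033 145/1033; -10024/1033 145/1033 9986/1033]

x̄ = F·x = [-4, 15, 4]
P̄ = F·P·Fᵀ + Q = [76 -13 28; -13 48 25; 28 25 54]
y = z − H·x̄ = [31]
S = H·P̄·Hᵀ + R = [1033]
K = P̄·Hᵀ·S⁻¹ = [-182/1033; -120/1033; -214/1033]
x' = x̄ + K·y = [-9774/1033, 11775/1033, -2502/1033]
P' = (I − K·H)·P̄ = [45384/1033 -35269/1033 -10024/1033; -35269/1033 35184/1033 145/1033; -10024/1033 145/1033 9986/1033]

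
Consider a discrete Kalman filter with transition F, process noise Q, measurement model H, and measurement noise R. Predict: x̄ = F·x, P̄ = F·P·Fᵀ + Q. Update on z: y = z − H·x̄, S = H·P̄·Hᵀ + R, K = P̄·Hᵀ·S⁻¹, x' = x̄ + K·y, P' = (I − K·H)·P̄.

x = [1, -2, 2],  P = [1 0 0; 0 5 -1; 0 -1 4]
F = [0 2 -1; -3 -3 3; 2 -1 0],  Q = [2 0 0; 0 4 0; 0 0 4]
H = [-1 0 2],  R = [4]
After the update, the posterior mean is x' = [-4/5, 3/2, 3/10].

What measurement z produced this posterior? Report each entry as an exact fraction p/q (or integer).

x̄ = F·x = [-6, 9, 4]
P̄ = F·P·Fᵀ + Q = [30 -51 -11; -51 112 12; -11 12 13]
S = H·P̄·Hᵀ + R = [130]
K = P̄·Hᵀ·S⁻¹ = [-2/5; 15/26; 37/130]
x' − x̄ = [26/5, -15/2, -37/10] = K·y
y = (KᵀK)⁻¹·Kᵀ·(x' − x̄) = [-13]
z = y + H·x̄ = [-13] + [14] = [1]

z = [1]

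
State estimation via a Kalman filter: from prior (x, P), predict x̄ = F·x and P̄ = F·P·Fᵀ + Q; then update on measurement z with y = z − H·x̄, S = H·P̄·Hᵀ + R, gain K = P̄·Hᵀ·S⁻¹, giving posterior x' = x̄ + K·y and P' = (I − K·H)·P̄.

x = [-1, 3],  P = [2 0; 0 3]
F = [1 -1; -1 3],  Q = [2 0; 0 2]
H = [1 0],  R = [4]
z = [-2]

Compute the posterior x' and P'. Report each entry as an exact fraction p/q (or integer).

x̄ = F·x = [-4, 10]
P̄ = F·P·Fᵀ + Q = [7 -11; -11 31]
y = z − H·x̄ = [2]
S = H·P̄·Hᵀ + R = [11]
K = P̄·Hᵀ·S⁻¹ = [7/11; -1]
x' = x̄ + K·y = [-30/11, 8]
P' = (I − K·H)·P̄ = [28/11 -4; -4 20]

x' = [-30/11, 8]
P' = [28/11 -4; -4 20]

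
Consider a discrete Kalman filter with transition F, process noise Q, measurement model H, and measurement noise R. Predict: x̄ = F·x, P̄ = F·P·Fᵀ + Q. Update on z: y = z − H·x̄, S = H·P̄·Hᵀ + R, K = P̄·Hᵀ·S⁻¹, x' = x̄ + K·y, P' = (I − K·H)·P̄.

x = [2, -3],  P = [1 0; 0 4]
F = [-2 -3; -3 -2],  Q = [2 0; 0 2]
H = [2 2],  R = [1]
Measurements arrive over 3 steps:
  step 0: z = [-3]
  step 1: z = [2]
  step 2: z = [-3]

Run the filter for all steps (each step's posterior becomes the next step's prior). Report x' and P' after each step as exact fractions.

step 0: x' = [713/517, -1482/517], P' = [978/517 -906/517; -906/517 963/517]
step 1: x' = [59516/21689, -34499/21689], P' = [62325/21689 -59716/21689; -59716/21689 62400/21689]
step 2: x' = [1229717/898013, -2669288/898013], P' = [3480238/898013 -3370510/898013; -3370510/898013 3479863/898013]

step 0: x̄ = F·x = [5, 0]
step 0: P̄ = F·P·Fᵀ + Q = [42 30; 30 27]
step 0: y = z − H·x̄ = [-13]
step 0: S = H·P̄·Hᵀ + R = [517]
step 0: K = P̄·Hᵀ·S⁻¹ = [144/517; 114/517]
step 0: x' = x̄ + K·y = [713/517, -1482/517]
step 0: P' = (I − K·H)·P̄ = [978/517 -906/517; -906/517 963/517]
step 1: x̄ = F·x = [3020/517, 75/47]
step 1: P̄ = F·P·Fᵀ + Q = [2741/517 -12/47; -12/47 256/47]
step 1: y = z − H·x̄ = [-6656/517]
step 1: S = H·P̄·Hᵀ + R = [21689/517]
step 1: K = P̄·Hᵀ·S⁻¹ = [5218/21689; 5368/21689]
step 1: x' = x̄ + K·y = [59516/21689, -34499/21689]
step 1: P' = (I − K·H)·P̄ = [62325/21689 -59716/21689; -59716/21689 62400/21689]
step 2: x̄ = F·x = [-15535/21689, -109550/21689]
step 2: P̄ = F·P·Fᵀ + Q = [137686/21689 -27958/21689; -27958/21689 137311/21689]
step 2: y = z − H·x̄ = [185103/21689]
step 2: S = H·P̄·Hᵀ + R = [898013/21689]
step 2: K = P̄·Hᵀ·S⁻¹ = [219456/898013; 218706/898013]
step 2: x' = x̄ + K·y = [1229717/898013, -2669288/898013]
step 2: P' = (I − K·H)·P̄ = [3480238/898013 -3370510/898013; -3370510/898013 3479863/898013]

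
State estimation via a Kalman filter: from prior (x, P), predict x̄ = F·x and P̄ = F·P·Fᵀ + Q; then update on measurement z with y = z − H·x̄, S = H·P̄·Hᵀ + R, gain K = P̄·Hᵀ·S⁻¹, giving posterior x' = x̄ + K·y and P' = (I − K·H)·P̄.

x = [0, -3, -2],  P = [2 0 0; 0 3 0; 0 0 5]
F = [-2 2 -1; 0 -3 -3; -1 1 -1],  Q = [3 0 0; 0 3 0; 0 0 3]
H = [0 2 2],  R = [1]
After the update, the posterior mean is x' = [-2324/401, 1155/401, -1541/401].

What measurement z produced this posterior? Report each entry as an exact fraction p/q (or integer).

x̄ = F·x = [-4, 15, -1]
P̄ = F·P·Fᵀ + Q = [28 -3 15; -3 75 6; 15 6 13]
S = H·P̄·Hᵀ + R = [401]
K = P̄·Hᵀ·S⁻¹ = [24/401; 162/401; 38/401]
x' − x̄ = [-720/401, -4860/401, -1140/401] = K·y
y = (KᵀK)⁻¹·Kᵀ·(x' − x̄) = [-30]
z = y + H·x̄ = [-30] + [28] = [-2]

z = [-2]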